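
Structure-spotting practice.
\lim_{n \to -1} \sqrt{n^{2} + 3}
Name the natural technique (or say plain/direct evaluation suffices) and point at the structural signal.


Diagnosis: no special technique — the expression is continuous at -1 — substitute and evaluate; no indeterminate form appears.


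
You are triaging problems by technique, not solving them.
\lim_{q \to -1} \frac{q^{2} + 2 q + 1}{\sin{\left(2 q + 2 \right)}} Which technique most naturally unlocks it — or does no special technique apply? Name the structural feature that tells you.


Method: l'Hôpital's rule (0/0) — numerator and denominator both vanish at -1 — a genuine 0/0 form, which is exactly when l'Hôpital applies. Known elementary limits would finish this too — the rule just bypasses the case analysis.


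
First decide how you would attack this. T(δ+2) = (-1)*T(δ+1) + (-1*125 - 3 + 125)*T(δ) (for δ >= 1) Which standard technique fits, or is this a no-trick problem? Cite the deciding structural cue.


Verdict: the characteristic-root method — every coefficient is a fixed number and the forcing is zero — substitute r^δ and read off the root equation.


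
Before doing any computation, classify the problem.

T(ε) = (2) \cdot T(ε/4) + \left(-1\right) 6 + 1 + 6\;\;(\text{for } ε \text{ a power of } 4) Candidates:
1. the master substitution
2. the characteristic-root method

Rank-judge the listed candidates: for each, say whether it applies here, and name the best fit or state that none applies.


Method: the master substitution — the argument shrinks by the factor 4, so measure the index on a logarithmic scale and the recursion becomes a shift.
- the master substitution — yes — fits the structure here.
- the characteristic-root method — a divided-index call is not the fixed-shift linear shape that characteristic roots solve.


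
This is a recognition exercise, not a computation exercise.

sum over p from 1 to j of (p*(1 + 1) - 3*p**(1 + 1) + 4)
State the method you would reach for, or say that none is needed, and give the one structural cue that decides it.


Method: no special technique — constant-multiple powers of p with no cancellation partners and no common ratio — use the standard power-sum formulas.


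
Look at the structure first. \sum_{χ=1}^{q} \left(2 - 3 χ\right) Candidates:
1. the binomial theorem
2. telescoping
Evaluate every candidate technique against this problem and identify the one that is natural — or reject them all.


Technique: no special technique — recognize the absence of structure: constant-multiple powers of χ summed plainly, no special method required.
- the binomial theorem: the terms lack the binomial-coefficient-weighted complementary-power pattern of an expansion.
- telescoping: in the displayed form, no term reappears at a neighboring index to cancel against.


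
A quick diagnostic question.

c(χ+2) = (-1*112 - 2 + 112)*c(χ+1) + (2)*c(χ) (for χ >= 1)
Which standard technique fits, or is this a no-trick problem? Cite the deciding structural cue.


Technique: the characteristic-root method — no index-dependence in the weights and nothing inhomogeneous: classic characteristic-equation setup.


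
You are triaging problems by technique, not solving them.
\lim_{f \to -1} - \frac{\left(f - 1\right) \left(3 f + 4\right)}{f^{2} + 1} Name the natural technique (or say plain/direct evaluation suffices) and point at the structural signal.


Technique: no special technique — the function is continuous at -1; evaluation is itself the limit, no machinery required.


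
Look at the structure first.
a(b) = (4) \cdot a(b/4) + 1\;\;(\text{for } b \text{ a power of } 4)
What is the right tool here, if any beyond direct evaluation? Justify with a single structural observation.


Best approach: the master substitution — treat m = log base 4 of b as the new clock: one recursion step advances m by one while b scales by 4.


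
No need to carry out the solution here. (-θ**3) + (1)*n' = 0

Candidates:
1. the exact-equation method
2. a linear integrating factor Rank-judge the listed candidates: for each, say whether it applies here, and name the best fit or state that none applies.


Method: no special technique — solved for the derivative, no n appears — this is antidifferentiation in θ wearing ODE clothing.
- the exact-equation method — with the unknown absent from both coefficients, the cross-partial test holds emptily — nothing for the exact method to work on.
- a linear integrating factor — the linear template holds only trivially here (the unknown is absent, so the coefficient is zero) — the method is not the natural label.


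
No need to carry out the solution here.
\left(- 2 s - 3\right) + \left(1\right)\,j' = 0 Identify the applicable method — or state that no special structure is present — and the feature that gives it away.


Verdict: no special technique — solved for the derivative, no j appears — this is antidifferentiation in s wearing ODE clothing.


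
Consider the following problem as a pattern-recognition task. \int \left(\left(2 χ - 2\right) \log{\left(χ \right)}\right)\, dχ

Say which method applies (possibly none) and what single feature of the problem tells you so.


Technique: integration by parts — choose u = \log{\left(χ \right)}: one derivative turns the logarithm algebraic, and the remaining factor 2 χ - 2 integrates term by term under the power rule.


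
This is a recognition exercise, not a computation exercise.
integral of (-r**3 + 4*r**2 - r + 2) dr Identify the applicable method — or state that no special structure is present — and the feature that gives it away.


Diagnosis: no special technique — scan for structure and find none: constant multiples of powers of r, integrate directly.


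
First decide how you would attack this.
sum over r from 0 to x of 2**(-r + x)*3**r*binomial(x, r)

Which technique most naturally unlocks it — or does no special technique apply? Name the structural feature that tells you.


Diagnosis: the binomial theorem — binomial(x, r) weighting matched powers of 3 and 2 is the expanded form of (3 + 2)^x — fold it back up.


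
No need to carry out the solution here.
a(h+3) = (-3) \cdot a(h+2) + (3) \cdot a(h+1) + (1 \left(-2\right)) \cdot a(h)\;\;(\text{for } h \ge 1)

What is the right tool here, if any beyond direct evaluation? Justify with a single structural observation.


Verdict: the characteristic-root method — try a geometric ansatz r^h: constant coefficients turn the recurrence into one polynomial equation in r.


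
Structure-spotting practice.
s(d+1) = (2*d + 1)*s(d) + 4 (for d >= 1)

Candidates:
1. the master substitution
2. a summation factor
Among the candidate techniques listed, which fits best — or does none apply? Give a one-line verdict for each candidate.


Method: a summation factor — first-order linear but the coefficient 2*d + 1 moves with the index — divide by the cumulative product and telescope.
- the master substitution — this is shift-type recursion, outside the divide-and-conquer template.
- a summation factor: applicable, and directly so.


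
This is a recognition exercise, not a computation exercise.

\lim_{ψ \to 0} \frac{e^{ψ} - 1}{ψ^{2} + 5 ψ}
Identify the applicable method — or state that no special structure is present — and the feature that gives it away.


Technique: l'Hôpital's rule (0/0) — numerator and denominator both vanish at 0 — a genuine 0/0 form, which is exactly when l'Hôpital applies. Known elementary limits would finish this too — the rule just bypasses the case analysis.


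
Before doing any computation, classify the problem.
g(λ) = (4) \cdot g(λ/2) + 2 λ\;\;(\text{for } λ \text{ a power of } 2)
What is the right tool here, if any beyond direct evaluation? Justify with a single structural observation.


Method: the master substitution — the argument contracts 2-fold per step: reindex λ exponentially and solve the linear recurrence in the new index.


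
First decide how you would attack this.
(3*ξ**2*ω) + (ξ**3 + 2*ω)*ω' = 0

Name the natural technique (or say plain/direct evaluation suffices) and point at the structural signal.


Diagnosis: the exact-equation method — the cross partial derivatives of 3*ξ**2*ω and ξ**3 + 2*ω agree, so the left side is the total differential of one potential in ξ and ω.


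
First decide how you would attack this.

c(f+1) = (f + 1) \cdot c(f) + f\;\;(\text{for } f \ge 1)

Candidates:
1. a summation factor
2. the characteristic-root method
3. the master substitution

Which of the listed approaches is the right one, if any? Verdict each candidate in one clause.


Verdict: a summation factor — normalize by the running product of f + 1: the left side becomes a difference, and differences sum.
- a summation factor — applicable, and directly so.
- the characteristic-root method: the coefficients vary with the index, breaking the constant-coefficient structure the method needs.
- the master substitution — no fixed divisor shrinks the index between calls.


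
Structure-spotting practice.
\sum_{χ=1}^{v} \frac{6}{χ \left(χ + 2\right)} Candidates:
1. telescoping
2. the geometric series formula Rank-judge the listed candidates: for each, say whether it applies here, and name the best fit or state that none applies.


Verdict: telescoping — after splitting \frac{6}{χ \left(χ + 2\right)} into partial fractions, the pieces are shifted copies of one function and cancel telescopically.
- telescoping — yes, a natural case for it.
- the geometric series formula — the term-to-term ratio changes with the index, so the geometric formula cannot close it.


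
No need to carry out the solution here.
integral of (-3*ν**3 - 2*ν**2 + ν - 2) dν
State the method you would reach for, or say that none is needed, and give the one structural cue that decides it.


Best approach: no special technique — nothing composite, nothing rational, nothing trigonometric — each constant-multiple power of ν integrates by the power rule alone.


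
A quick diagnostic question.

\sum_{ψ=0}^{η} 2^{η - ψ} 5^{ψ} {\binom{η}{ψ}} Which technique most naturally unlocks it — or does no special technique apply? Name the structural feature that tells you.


Best approach: the binomial theorem — the summand is term ψ of a binomial expansion in 5 and 2; the whole sum is a single power.


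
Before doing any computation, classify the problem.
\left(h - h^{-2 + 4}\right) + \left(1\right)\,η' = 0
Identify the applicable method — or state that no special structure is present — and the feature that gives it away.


Method: no special technique — solved for the derivative, no η appears — this is antidifferentiation in h wearing ODE clothing.


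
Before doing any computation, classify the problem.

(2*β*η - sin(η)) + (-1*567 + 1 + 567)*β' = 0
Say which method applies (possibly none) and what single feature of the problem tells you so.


Best approach: a linear integrating factor — linear in the unknown with genuine forcing: multiply through by the exponential of the integrated coefficient and the left side closes into one derivative.


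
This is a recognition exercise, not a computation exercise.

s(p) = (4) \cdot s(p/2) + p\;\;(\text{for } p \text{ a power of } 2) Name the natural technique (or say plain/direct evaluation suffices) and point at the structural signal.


Best approach: the master substitution — treat m = log base 2 of p as the new clock: one recursion step advances m by one while p scales by 2.


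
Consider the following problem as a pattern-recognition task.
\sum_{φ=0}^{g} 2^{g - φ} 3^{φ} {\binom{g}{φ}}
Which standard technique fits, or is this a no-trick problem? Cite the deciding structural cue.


Verdict: the binomial theorem — {\binom{g}{φ}} weighting matched powers of 3 and 2 is the expanded form of (3 + 2)^g — fold it back up.


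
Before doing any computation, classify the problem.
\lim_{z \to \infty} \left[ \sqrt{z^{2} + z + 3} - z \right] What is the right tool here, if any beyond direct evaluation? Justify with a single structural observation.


Verdict: conjugate multiplication — turning the difference into a conjugate-rationalized ratio makes the limit readable.


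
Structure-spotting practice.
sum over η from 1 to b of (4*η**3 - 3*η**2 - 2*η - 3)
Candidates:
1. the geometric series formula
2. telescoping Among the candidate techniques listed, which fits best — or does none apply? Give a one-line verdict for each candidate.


Method: no special technique — recognize the absence of structure: constant-multiple powers of η summed plainly, no special method required.
- the geometric series formula: the term-to-term ratio changes with the index, so the geometric formula cannot close it.
- telescoping: writing out consecutive terms as given produces no pairwise cancellation.


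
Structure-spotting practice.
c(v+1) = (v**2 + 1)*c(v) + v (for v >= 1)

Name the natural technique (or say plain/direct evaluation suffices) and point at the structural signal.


Technique: a summation factor — one-term recursion with variable weight v**2 + 1 is solved by product normalization, not by root-finding.


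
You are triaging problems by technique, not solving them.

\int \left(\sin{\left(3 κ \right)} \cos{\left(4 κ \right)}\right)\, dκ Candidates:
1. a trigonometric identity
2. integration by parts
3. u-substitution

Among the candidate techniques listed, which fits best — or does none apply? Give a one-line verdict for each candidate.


Technique: a trigonometric identity — two different frequencies multiply in \sin{\left(3 κ \right)} \cos{\left(4 κ \right)}; the product-to-sum formula separates them.
- a trigonometric identity: applies; the problem has the shape this method handles.
- integration by parts: not the natural route: no polynomial-kernel product appears — a recursive parts reduction of the trigonometric product exists, but the identity rewrite is direct.
- u-substitution: no subexpression of the integrand pairs with its own derivative as a factor — individual terms may offer their own substitutions, but any change of variable covering the whole integral would have to be constructed from outside the expression.


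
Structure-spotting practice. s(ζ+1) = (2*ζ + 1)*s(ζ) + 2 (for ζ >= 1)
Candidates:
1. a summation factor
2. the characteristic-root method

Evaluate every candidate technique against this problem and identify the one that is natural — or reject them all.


Verdict: a summation factor — it is first-order linear but the coefficient 2*ζ + 1 depends on the index, so multiply through by a summation factor to telescope it.
- a summation factor: a fit — the right tool for this form.
- the characteristic-root method — the coefficients change with the index, which the root method cannot absorb.


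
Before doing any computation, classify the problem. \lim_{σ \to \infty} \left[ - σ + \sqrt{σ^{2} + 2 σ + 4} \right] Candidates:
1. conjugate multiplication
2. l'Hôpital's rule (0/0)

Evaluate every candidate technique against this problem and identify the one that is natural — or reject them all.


Method: conjugate multiplication — \sqrt{σ^{2} + 2 σ + 4} and σ both blow up, but their difference is tame once the conjugate rationalizes it.
- conjugate multiplication — applies; the problem has the shape this method handles.
- l'Hôpital's rule (0/0) — no quotient structure at all: the clash is ∞ minus ∞, which rationalizing converts into a tractable ratio.


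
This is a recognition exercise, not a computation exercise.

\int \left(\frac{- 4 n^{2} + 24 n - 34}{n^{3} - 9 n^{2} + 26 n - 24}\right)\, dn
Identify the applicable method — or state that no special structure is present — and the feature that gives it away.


Method: partial fractions — once n^{3} - 9 n^{2} + 26 n - 24 is factored, each root contributes a simple-fraction term; integrate them one at a time.


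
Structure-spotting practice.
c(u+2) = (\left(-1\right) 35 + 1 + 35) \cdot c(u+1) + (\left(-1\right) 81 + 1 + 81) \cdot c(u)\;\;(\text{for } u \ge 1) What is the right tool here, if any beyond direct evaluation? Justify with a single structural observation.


Method: the characteristic-root method — constant coefficients and linearity mean the ansatz r^u reduces it to solving the characteristic polynomial.


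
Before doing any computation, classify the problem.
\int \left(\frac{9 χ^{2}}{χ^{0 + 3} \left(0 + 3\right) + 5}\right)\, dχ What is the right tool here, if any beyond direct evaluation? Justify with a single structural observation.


Verdict: u-substitution — set u = (χ^{0 + 3} \left(0 + 3\right) + 5): a constant multiple of its derivative, namely 9 χ^{2}, is present as a factor once the integrand is collected, so the du is sitting there waiting.


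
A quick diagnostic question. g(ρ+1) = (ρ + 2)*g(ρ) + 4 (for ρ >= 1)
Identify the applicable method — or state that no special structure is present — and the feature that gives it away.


Verdict: a summation factor — normalize by the running product of ρ + 2: the left side becomes a difference, and differences sum.


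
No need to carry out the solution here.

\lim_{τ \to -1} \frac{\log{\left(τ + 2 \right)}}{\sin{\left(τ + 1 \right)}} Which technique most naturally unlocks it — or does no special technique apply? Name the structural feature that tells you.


Verdict: l'Hôpital's rule (0/0) — numerator and denominator both vanish at -1 — a genuine 0/0 form, which is exactly when l'Hôpital applies. Expanding numerator and denominator to first order gives the same value — the rule automates exactly that.


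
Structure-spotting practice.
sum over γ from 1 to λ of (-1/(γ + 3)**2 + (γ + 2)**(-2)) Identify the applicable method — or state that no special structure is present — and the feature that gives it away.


Best approach: telescoping — write out three consecutive terms and watch the interior cancel: the advanced copy one term subtracts reappears as the very next term's leading piece, pair after pair.


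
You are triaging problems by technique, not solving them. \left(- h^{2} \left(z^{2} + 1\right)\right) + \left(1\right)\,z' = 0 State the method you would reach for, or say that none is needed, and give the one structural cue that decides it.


Verdict: separation of variables — solved for the derivative, the right side splits multiplicatively into a function of each variable alone — divide and integrate each side.


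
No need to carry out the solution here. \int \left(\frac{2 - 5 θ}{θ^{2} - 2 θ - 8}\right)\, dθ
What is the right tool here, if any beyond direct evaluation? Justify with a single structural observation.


Verdict: partial fractions — a proper rational integrand over the factorable θ^{2} - 2 θ - 8: partial fractions reduce it to elementary pieces.


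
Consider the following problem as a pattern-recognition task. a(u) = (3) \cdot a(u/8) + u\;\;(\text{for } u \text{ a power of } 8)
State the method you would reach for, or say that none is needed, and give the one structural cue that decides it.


Best approach: the master substitution — the argument shrinks by the factor 8, so measure the index on a logarithmic scale and the recursion becomes a shift.


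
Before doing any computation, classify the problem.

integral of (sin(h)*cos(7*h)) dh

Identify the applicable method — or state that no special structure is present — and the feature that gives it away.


Technique: a trigonometric identity — split sin(h)*cos(7*h) with the angle-addition identities: the resulting sum integrates term by term.


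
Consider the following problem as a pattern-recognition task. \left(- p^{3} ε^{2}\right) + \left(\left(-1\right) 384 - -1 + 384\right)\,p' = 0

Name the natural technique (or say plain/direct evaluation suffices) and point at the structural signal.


Technique: separation of variables — one side of the product carries the independent variable, the other the unknown — the textbook separation shape.


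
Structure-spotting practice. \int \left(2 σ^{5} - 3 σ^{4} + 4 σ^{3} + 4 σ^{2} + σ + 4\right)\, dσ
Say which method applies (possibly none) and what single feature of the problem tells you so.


Technique: no special technique — every term is a constant multiple of a power of σ; term-wise power-rule integration needs no preliminary transformation.


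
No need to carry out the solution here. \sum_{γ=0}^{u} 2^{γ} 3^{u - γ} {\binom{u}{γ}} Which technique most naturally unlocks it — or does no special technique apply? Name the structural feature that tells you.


Method: the binomial theorem — binomial coefficients against complementary powers of 2 and 3: recognize the binomial expansion and resum.


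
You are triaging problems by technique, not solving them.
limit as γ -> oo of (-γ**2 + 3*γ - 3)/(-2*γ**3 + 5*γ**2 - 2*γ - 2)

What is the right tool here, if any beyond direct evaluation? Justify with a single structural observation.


Verdict: dominant-term comparison — as γ grows, only the highest-degree terms matter — compare leading terms and read the limit off. As a single quotient, the ∞/∞ shape would yield to repeated differentiation as well — the growth comparison gets there in one look.


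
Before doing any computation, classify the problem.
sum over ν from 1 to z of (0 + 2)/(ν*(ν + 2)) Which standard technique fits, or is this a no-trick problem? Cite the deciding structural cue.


Diagnosis: telescoping — (0 + 2)/(ν*(ν + 2)) is a collapsed telescope: expand it into simple fractions to see the cancellation.


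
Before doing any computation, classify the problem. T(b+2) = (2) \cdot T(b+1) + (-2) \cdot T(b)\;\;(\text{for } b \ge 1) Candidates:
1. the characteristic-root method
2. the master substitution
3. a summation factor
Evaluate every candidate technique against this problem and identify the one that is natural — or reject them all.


Technique: the characteristic-root method — no index-dependence in the weights and nothing inhomogeneous: classic characteristic-equation setup.
- the characteristic-root method — yes, a natural case for it.
- the master substitution — the recursion steps by a constant offset, so exponential reindexing is pointless.
- a summation factor — a summation factor telescopes one-step recursions; this one carries higher-order memory.


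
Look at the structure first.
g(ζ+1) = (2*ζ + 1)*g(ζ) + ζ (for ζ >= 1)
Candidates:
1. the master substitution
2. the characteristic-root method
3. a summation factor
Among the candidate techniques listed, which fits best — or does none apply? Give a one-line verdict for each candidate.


Best approach: a summation factor — first-order linear but the coefficient 2*ζ + 1 moves with the index — divide by the cumulative product and telescope.
- the master substitution: no fixed divisor shrinks the index between calls.
- the characteristic-root method — the coefficients change with the index, which the root method cannot absorb.
- a summation factor: applicable, and directly so.


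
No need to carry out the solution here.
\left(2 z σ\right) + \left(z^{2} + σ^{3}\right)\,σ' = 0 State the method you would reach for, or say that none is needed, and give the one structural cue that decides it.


Technique: the exact-equation method — 2 z σ and z^{2} + σ^{3} pass the exactness check on the nose, so no integrating factor in z or σ is needed at all.


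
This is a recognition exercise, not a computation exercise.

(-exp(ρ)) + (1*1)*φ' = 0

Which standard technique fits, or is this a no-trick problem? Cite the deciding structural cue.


Diagnosis: no special technique — with φ absent the equation is not coupled at all: direct integration in ρ.


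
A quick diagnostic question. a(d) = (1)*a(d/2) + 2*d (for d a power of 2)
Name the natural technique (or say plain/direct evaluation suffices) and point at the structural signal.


Method: the master substitution — index division is the fingerprint: d/2 in the recursive call means substitute d = 2^m.


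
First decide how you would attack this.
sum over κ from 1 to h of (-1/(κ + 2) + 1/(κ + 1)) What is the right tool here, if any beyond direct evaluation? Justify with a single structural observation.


Diagnosis: telescoping — the summand is 1/(κ + 1) minus the same expression shifted by one, so consecutive terms cancel in pairs.


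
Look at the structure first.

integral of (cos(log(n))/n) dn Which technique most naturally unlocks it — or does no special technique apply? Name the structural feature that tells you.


Diagnosis: u-substitution — collected, the integrand has one factor that is, up to a constant, the derivative of an inner expression the rest depends on — substitute for that inner expression.


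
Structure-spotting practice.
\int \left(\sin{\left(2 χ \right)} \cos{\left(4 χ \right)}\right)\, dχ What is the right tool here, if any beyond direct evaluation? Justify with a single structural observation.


Diagnosis: a trigonometric identity — cross-frequency products like \sin{\left(2 χ \right)} \cos{\left(4 χ \right)} are the textbook product-to-sum case — the identity converts them to directly integrable sinusoids.


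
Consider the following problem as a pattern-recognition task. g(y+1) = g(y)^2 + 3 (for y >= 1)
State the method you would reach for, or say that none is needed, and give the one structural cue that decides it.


Method: no special technique — the unknown sequence enters the update nonlinearly, so no linear method fits the recurrence as written — direct iteration remains.


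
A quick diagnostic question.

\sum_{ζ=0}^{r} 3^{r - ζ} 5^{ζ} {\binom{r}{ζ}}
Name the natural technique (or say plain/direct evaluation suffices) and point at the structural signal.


Best approach: the binomial theorem — the binomial coefficients weight matched powers of 5 and 3, which is exactly the expansion of a binomial power.


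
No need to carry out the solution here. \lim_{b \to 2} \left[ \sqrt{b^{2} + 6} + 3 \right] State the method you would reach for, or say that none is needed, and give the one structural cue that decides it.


Best approach: no special technique — the expression is continuous at the evaluation point — substitute directly; no indeterminate form appears.


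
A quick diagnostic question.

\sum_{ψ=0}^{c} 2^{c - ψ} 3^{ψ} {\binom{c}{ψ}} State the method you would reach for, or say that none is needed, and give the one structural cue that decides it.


Technique: the binomial theorem — {\binom{c}{ψ}} weighting matched powers of 3 and 2 is the expanded form of (3 + 2)^c — fold it back up.


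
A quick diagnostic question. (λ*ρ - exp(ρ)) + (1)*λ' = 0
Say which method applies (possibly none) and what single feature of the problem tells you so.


Method: a linear integrating factor — λ appears only to the first power with coefficient ρ — the classic integrating-factor setup.


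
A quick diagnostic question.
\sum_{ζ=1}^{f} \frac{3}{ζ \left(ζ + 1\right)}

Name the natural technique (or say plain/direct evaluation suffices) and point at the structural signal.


Best approach: telescoping — poles of \frac{3}{ζ \left(ζ + 1\right)} differ by an integer, the telltale of a telescoping partial-fraction sum.


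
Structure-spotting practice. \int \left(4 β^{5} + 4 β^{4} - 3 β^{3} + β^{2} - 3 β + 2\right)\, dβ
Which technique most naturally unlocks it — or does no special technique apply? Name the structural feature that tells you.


Diagnosis: no special technique — the integrand is a sum of constant multiples of powers of β — integrate term by term.


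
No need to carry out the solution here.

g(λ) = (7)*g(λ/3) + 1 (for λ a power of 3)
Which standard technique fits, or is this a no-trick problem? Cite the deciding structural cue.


Best approach: the master substitution — recursion at λ/3 is multiplicative in the index; logarithmic reindexing via λ = 3^m linearizes it.


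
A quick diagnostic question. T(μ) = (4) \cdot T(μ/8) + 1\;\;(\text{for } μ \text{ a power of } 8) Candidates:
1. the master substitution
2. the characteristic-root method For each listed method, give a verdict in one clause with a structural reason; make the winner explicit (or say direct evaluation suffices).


Method: the master substitution — the argument shrinks by the factor 8, so measure the index on a logarithmic scale and the recursion becomes a shift.
- the master substitution: yes, a natural case for it.
- the characteristic-root method — a divided-index call is not the fixed-shift linear shape that characteristic roots solve.


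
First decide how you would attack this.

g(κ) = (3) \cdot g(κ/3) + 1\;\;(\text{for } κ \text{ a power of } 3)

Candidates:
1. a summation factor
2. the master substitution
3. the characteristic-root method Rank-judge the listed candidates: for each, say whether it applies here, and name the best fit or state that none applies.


Method: the master substitution — the argument contracts 3-fold per step: reindex κ exponentially and solve the linear recurrence in the new index.
- a summation factor: a divided-index call is outside the fixed-shift first-order family a summation factor normalizes.
- the master substitution: yes, a natural case for it.
- the characteristic-root method — the recursion divides its index rather than shifting it — outside the constant-shift family the root method covers.


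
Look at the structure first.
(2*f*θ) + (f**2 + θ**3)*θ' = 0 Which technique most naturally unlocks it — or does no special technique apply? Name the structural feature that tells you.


Best approach: the exact-equation method — 2*f*θ and f**2 + θ**3 pass the exactness check on the nose, so no integrating factor in f or θ is needed at all.


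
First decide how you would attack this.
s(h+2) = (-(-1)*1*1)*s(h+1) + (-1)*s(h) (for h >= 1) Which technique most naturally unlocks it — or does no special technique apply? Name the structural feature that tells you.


Verdict: the characteristic-root method — no index-dependence in the weights and nothing inhomogeneous: classic characteristic-equation setup.


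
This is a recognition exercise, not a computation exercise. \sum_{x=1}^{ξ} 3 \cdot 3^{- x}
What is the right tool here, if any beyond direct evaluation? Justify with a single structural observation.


Technique: the geometric series formula — consecutive terms stand in a fixed index-free ratio — the geometric sum formula closes it.


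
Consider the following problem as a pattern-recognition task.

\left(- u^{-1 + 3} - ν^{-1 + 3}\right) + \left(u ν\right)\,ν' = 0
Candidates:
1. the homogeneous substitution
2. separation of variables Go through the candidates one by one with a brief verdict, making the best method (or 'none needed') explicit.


Technique: the homogeneous substitution — scaling u and ν together leaves the slope fixed — it depends only on ν/u, so substitute the ratio. Rearranged, this also fits the Bernoulli template directly; the homogeneous substitution reads the structure without the rearrangement.
- the homogeneous substitution — a fit — the right tool for this form.
- separation of variables — no algebra isolates the independent variable on one side and the unknown on the other.


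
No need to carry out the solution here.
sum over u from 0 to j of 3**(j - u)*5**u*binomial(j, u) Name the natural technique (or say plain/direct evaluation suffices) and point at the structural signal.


Best approach: the binomial theorem — the summand is term u of a binomial expansion in 5 and 3; the whole sum is a single power.


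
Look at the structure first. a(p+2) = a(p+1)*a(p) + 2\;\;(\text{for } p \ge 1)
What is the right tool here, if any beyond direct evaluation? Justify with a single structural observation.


Best approach: no special technique — no ansatz, no master substitution, no summation factor survives the nonlinearity here.


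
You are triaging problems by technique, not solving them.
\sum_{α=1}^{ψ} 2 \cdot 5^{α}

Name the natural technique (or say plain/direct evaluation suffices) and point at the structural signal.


Verdict: the geometric series formula — check a ratio of consecutive terms: it is 5, independent of the index, so the geometric formula closes the sum.


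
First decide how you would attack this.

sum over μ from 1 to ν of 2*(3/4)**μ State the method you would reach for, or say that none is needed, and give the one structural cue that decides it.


Method: the geometric series formula — each summand is the previous one scaled by 3/4; that constant multiplier is itself the geometric structure.


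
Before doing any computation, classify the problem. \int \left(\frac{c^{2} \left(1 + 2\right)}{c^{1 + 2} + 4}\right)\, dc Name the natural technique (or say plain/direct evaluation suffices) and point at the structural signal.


Diagnosis: u-substitution — everything non-trivial happens through the inner expression (c^{1 + 2} + 4), and its derivative accounts for the remaining factor up to a constant, so set u = (c^{1 + 2} + 4).


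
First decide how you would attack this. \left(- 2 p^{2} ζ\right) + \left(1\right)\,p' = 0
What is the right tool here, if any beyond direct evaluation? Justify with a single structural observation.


Method: separation of variables — one side of the product carries the independent variable, the other the unknown — the textbook separation shape.


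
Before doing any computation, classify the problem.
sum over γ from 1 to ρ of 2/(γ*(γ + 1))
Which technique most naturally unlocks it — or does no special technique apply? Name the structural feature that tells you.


Method: telescoping — 2/(γ*(γ + 1)) hides a difference of shifted reciprocals — decompose it and the middle of the sum vanishes.


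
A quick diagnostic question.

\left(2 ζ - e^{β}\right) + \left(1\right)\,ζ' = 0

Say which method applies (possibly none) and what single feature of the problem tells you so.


Best approach: a linear integrating factor — linear in the unknown with genuine forcing: multiply through by the exponential of the integrated coefficient and the left side closes into one derivative.


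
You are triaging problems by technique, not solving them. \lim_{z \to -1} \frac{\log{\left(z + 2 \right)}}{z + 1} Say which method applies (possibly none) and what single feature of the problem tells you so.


Best approach: l'Hôpital's rule (0/0) — both numerator and denominator vanish at -1: the genuine 0/0 indeterminate that l'Hôpital exists for. Known elementary limits would finish this too — the rule just bypasses the case analysis.


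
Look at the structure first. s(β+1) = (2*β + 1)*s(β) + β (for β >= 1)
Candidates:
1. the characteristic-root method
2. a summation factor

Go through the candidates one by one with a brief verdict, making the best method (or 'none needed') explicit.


Method: a summation factor — it is first-order linear but the coefficient 2*β + 1 depends on the index, so multiply through by a summation factor to telescope it.
- the characteristic-root method — the coefficients vary with the index, breaking the constant-coefficient structure the method needs.
- a summation factor: yes — fits the structure here.


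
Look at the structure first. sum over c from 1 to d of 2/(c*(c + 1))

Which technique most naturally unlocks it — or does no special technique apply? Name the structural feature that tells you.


Best approach: telescoping — poles of 2/(c*(c + 1)) differ by an integer, the telltale of a telescoping partial-fraction sum.


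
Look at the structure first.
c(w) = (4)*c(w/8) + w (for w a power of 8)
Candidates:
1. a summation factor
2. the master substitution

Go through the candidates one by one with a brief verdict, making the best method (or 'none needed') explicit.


Method: the master substitution — a divide-and-conquer shape: argument w/8, so change variables with w = 8^m and solve the linear version.
- a summation factor — the recursion divides its index rather than shifting it — there is no previous-term chain for a summation factor to telescope.
- the master substitution — applicable, and directly so.


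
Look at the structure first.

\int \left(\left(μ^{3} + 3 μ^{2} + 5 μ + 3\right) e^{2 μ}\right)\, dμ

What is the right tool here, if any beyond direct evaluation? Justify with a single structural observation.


Verdict: integration by parts — a polynomial μ^{3} + 3 μ^{2} + 5 μ + 3 against the kernel e^{2 μ} is the signature bounded-ladder case for integration by parts.


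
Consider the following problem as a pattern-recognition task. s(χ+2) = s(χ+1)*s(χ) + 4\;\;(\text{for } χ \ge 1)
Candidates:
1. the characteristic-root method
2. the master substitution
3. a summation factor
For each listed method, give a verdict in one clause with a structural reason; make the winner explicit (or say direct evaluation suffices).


Diagnosis: no special technique — the recurrence is nonlinear in the sequence values; study it directly, no linear machinery applies.
- the characteristic-root method — the recursion is nonlinear in the sequence values, so no linear-modes ansatz applies.
- the master substitution — there is no divide-the-index recursive argument.
- a summation factor — no summation factor applies — the rule is not linear in the sequence values.


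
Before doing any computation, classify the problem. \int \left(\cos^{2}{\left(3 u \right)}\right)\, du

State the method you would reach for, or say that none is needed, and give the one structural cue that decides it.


Technique: a trigonometric identity — an even power like \cos^{2}{\left(3 u \right)} flattens under the half-angle identity into first-degree cosines you can integrate directly.


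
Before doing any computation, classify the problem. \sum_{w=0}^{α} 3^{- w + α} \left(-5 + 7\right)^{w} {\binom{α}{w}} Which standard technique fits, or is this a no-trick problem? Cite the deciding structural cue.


Technique: the binomial theorem — terms weighting {\binom{α}{w}} against matched powers of (-5 + 7) and 3 reassemble into ((-5 + 7) + 3)^α by the binomial theorem.


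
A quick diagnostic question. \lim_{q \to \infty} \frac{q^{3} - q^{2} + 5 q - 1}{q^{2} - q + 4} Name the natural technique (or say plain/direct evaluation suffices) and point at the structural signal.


Verdict: dominant-term comparison — growth-rate triage: the leading powers of q decide the limit, everything else is noise. l'Hôpital's at-infinity variant applies to the expression viewed as a single quotient; the leading-term comparison is the direct route.


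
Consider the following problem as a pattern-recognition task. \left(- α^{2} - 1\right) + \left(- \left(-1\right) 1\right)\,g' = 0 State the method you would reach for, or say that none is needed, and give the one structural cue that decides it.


Technique: no special technique — the slope is a function of α alone, so integrate both sides directly.


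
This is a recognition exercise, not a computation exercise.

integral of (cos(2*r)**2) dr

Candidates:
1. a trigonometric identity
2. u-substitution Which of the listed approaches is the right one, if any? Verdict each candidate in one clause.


Method: a trigonometric identity — apply power reduction to cos(2*r)**2; each application halves the trigonometric degree.
- a trigonometric identity — applicable, and directly so.
- u-substitution: no subexpression of the integrand pairs with its own derivative as a factor — individual terms may offer their own substitutions, but any change of variable covering the whole integral would have to be constructed from outside the expression.
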